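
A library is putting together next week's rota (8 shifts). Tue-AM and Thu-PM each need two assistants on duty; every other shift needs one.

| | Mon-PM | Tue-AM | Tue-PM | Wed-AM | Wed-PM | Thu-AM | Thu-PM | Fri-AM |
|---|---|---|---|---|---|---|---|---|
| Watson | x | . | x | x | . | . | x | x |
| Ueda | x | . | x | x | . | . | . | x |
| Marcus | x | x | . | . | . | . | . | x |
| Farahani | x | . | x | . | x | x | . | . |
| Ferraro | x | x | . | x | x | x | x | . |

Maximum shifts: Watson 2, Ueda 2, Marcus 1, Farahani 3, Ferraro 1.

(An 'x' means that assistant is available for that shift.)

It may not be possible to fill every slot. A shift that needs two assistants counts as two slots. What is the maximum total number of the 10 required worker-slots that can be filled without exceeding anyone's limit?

Total capacity across all assistants is 2+2+1+3+1 = 9, and 10 slots are needed, so at most 9 can be filled.
An assignment achieving 9: Mon-PM→Farahani, Tue-AM→Marcus+Ferraro, Tue-PM→Watson, Wed-AM→Ueda, Wed-PM→Farahani, Thu-AM→Farahani, Thu-PM→Watson, Fri-AM→Ueda.
Loads: Watson 2/2, Ueda 2/2, Marcus 1/1, Farahani 3/3, Ferraro 1/1.

9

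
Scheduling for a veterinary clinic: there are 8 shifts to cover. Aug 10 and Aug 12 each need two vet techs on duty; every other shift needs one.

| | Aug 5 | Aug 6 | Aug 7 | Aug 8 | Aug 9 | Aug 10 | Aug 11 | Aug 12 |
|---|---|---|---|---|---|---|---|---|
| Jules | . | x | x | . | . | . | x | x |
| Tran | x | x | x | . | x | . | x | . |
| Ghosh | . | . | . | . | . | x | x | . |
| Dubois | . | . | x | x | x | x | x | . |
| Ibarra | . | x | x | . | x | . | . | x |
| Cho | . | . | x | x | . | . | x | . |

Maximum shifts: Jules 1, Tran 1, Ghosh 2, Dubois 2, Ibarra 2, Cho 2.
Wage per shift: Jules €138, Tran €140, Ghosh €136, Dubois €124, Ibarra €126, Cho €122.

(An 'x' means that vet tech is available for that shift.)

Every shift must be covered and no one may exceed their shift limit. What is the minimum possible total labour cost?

€1294

Aug 5 can only be covered by Tran, so that assignment is forced.
Aug 10 can only be covered by Ghosh and Dubois, so that assignment is forced.
Aug 12 can only be covered by Jules and Ibarra, so that assignment is forced.
Picking the cheapest available vet tech for each shift independently would cost €1280, but that ignores the shift limits.
An optimal schedule: Aug 5→Tran, Aug 6→Ibarra, Aug 7→Cho, Aug 8→Cho, Aug 9→Dubois, Aug 10→Ghosh+Dubois, Aug 11→Ghosh, Aug 12→Jules+Ibarra.
Total: 140 + 126 + 122 + 122 + 124 + 136 + 124 + 136 + 138 + 126 = €1294.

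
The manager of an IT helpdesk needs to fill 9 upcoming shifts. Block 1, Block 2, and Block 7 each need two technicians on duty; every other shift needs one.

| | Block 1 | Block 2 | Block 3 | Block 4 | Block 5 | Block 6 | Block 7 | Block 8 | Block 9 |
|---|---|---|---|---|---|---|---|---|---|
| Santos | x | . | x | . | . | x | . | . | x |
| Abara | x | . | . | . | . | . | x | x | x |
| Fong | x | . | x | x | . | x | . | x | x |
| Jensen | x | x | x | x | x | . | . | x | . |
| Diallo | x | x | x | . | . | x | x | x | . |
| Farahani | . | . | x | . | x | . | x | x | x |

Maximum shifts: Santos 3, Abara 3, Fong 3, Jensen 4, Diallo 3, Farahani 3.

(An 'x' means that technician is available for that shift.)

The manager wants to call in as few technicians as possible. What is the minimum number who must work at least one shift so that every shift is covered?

4

12 slots to fill and no one can take more than 4, so at least ⌈12/4⌉ = 3 technicians are needed.
Any 3 technicians together have capacity at most 4+3+3 = 10 < 12 slots, so 3 can never suffice.
Santos, Abara, Jensen, and Diallo alone can cover everything: Block 1→Abara+Jensen, Block 2→Jensen+Diallo, Block 3→Santos, Block 4→Jensen, Block 5→Jensen, Block 6→Santos, Block 7→Abara+Diallo, Block 8→Abara, Block 9→Santos.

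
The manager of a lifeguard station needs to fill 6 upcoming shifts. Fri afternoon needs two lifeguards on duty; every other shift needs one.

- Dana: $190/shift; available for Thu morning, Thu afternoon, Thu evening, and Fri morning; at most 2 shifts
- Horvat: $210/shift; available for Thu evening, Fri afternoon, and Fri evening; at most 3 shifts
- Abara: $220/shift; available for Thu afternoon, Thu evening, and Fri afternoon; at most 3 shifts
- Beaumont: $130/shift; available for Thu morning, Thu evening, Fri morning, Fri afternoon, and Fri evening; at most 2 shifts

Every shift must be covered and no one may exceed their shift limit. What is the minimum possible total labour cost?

Picking the cheapest available lifeguard for each shift independently would cost $1050, but that ignores the shift limits.
An optimal schedule: Thu morning→Beaumont, Thu afternoon→Dana, Thu evening→Horvat, Fri morning→Dana, Fri afternoon→Beaumont+Horvat, Fri evening→Horvat.
Total: 130 + 190 + 210 + 190 + 130 + 210 + 210 = $1270.

$1270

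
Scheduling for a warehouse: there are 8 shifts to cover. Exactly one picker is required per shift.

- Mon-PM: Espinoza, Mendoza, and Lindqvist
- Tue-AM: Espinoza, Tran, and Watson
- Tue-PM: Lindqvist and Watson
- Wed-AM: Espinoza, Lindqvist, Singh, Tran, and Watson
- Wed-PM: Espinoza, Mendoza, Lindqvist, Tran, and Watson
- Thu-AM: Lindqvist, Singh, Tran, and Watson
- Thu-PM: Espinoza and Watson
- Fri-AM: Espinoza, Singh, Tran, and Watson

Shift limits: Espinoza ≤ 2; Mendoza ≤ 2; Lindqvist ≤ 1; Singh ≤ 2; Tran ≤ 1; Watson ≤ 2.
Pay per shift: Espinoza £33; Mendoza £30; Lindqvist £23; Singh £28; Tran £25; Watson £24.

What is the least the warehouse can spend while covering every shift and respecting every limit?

£212

Picking the cheapest available picker for each shift independently would cost £187, but that ignores the shift limits.
An optimal schedule: Mon-PM→Mendoza, Tue-AM→Watson, Tue-PM→Lindqvist, Wed-AM→Singh, Wed-PM→Mendoza, Thu-AM→Tran, Thu-PM→Watson, Fri-AM→Singh.
Total: 30 + 24 + 23 + 28 + 30 + 25 + 24 + 28 = £212.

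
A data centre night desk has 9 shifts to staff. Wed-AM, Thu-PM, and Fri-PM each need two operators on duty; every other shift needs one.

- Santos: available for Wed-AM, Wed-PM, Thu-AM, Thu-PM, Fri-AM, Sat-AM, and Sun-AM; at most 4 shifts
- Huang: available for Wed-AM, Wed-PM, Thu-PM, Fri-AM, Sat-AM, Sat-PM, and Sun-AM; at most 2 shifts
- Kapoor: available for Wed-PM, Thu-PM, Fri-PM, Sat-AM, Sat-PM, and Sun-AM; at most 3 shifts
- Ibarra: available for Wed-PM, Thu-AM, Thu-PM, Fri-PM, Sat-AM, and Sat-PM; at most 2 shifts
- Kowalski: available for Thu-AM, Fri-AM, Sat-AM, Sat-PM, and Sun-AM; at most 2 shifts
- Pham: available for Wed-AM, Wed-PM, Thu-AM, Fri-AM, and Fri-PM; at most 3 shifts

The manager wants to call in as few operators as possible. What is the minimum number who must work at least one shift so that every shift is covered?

4

12 slots to fill and no one can take more than 4, so at least ⌈12/4⌉ = 3 operators are needed.
Any 3 operators together have capacity at most 4+3+3 = 10 < 12 slots, so 3 can never suffice.
Santos, Huang, Kapoor, and Pham alone can cover everything: Wed-AM→Santos+Huang, Wed-PM→Pham, Thu-AM→Santos, Thu-PM→Santos+Kapoor, Fri-AM→Pham, Fri-PM→Kapoor+Pham, Sat-AM→Santos, Sat-PM→Huang, Sun-AM→Kapoor.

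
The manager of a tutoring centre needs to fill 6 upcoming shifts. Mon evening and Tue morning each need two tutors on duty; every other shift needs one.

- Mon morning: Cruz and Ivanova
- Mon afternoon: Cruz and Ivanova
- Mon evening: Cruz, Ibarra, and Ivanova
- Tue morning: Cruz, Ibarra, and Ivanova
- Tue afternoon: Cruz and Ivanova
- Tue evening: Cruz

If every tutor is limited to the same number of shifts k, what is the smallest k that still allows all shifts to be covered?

3

With 3 tutors and 8 worker-slots to fill, someone must work at least ⌈8/3⌉ = 3 shifts, so k ≥ 3.
k = 3 works: Mon morning→Cruz, Mon afternoon→Cruz, Mon evening→Ibarra+Ivanova, Tue morning→Ibarra+Ivanova, Tue afternoon→Ivanova, Tue evening→Cruz.
Loads: Cruz 3, Ibarra 2, Ivanova 3 — all ≤ 3.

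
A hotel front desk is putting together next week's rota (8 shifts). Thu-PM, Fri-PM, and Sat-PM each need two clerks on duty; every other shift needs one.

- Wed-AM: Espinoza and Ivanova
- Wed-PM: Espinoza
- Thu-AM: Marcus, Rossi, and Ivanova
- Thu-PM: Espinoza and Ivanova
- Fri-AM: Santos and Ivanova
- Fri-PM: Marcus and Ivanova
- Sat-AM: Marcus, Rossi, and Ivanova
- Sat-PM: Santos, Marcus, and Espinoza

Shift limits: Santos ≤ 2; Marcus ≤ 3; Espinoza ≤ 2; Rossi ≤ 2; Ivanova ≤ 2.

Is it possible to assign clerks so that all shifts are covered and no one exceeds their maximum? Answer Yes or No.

No

Total capacity is 11 and 11 slots are needed, so capacity alone doesn't rule it out.
Shifts {Wed-AM, Wed-PM, Thu-PM, Fri-PM} need 6 worker-slots in total, but the clerks available for any of those shifts (Marcus, Espinoza, and Ivanova) can supply at most 5 among them. So no valid schedule exists.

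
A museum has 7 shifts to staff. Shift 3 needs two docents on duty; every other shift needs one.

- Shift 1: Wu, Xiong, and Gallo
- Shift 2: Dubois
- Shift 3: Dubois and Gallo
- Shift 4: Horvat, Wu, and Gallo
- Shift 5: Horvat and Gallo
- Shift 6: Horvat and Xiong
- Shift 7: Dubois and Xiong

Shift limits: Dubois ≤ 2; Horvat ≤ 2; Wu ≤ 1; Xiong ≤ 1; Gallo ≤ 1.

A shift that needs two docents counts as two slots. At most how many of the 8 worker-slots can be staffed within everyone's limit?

Total capacity across all docents is 2+2+1+1+1 = 7, and 8 slots are needed, so at most 7 can be filled.
An assignment achieving 7: Shift 1→Wu, Shift 2→Dubois, Shift 3→Dubois+Gallo, Shift 5→Horvat, Shift 6→Horvat, Shift 7→Xiong.
Loads: Dubois 2/2, Horvat 2/2, Wu 1/1, Xiong 1/1, Gallo 1/1.

7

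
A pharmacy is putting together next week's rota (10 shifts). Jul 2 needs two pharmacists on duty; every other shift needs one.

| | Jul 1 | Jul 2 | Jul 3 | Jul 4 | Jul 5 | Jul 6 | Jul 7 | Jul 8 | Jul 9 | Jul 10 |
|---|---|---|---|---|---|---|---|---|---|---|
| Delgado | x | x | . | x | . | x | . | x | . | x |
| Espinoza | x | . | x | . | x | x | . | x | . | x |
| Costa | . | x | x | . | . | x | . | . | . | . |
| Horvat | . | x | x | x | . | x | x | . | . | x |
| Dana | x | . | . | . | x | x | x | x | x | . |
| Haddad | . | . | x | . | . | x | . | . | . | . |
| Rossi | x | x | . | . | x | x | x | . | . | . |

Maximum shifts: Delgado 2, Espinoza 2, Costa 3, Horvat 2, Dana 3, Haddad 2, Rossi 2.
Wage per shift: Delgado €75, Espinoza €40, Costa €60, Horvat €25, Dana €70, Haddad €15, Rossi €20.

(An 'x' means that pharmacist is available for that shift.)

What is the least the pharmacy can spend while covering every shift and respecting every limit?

€400

Jul 9 can only be covered by Dana, so that assignment is forced.
Picking the cheapest available pharmacist for each shift independently would cost €295, but that ignores the shift limits.
An optimal schedule: Jul 1→Dana, Jul 2→Horvat+Costa, Jul 3→Haddad, Jul 4→Horvat, Jul 5→Rossi, Jul 6→Haddad, Jul 7→Rossi, Jul 8→Espinoza, Jul 9→Dana, Jul 10→Espinoza.
Total: 70 + 25 + 60 + 15 + 25 + 20 + 15 + 20 + 40 + 70 + 40 = €400.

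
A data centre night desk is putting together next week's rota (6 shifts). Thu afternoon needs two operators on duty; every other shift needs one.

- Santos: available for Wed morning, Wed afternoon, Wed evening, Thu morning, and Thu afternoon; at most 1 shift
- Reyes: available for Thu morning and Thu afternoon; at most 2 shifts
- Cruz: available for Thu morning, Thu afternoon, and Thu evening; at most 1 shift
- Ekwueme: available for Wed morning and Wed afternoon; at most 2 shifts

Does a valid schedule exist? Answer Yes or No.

No

Shifts {Wed evening, Thu afternoon, Thu evening} need 4 worker-slots in total, but the operators available for any of those shifts (Santos, Reyes, and Cruz) can supply at most 3 among them. So no valid schedule exists.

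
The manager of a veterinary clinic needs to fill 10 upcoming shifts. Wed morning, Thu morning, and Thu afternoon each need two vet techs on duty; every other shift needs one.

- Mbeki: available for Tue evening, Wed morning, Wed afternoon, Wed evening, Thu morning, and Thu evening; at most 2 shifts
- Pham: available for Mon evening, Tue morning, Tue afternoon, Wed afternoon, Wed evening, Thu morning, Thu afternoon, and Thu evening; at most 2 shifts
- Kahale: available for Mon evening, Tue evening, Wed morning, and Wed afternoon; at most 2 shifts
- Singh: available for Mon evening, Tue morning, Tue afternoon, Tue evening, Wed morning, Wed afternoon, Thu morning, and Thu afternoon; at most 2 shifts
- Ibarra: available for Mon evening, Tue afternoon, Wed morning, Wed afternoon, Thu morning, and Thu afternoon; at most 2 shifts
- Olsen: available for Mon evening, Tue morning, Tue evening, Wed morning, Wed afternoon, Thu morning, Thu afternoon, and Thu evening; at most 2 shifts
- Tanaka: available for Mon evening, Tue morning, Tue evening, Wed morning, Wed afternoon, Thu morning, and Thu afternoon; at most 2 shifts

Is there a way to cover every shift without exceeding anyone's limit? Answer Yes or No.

One valid schedule: Mon evening→Kahale, Tue morning→Pham, Tue afternoon→Pham, Tue evening→Kahale, Wed morning→Ibarra+Olsen, Wed afternoon→Singh, Wed evening→Mbeki, Thu morning→Olsen+Tanaka, Thu afternoon→Singh+Ibarra, Thu evening→Mbeki.
Loads: Mbeki 2/2, Pham 2/2, Kahale 2/2, Singh 2/2, Ibarra 2/2, Olsen 2/2, Tanaka 1/2 — all within limits.

Yes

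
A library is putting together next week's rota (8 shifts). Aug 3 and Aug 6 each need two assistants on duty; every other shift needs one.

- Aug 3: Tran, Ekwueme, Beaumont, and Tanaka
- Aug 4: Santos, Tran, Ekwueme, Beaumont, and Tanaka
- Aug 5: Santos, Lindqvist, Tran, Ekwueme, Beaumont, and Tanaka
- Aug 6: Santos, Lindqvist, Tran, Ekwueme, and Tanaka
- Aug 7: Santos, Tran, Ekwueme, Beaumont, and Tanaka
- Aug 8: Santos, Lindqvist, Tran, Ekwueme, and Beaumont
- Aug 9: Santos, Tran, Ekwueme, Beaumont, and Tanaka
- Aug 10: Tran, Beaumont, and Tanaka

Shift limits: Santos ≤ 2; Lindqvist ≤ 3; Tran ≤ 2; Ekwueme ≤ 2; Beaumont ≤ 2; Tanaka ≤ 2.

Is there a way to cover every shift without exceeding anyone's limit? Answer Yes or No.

One valid schedule: Aug 3→Ekwueme+Beaumont, Aug 4→Santos, Aug 5→Lindqvist, Aug 6→Lindqvist+Ekwueme, Aug 7→Santos, Aug 8→Lindqvist, Aug 9→Tran, Aug 10→Tran.
Loads: Santos 2/2, Lindqvist 3/3, Tran 2/2, Ekwueme 2/2, Beaumont 1/2, Tanaka 0/2 — all within limits.

Yes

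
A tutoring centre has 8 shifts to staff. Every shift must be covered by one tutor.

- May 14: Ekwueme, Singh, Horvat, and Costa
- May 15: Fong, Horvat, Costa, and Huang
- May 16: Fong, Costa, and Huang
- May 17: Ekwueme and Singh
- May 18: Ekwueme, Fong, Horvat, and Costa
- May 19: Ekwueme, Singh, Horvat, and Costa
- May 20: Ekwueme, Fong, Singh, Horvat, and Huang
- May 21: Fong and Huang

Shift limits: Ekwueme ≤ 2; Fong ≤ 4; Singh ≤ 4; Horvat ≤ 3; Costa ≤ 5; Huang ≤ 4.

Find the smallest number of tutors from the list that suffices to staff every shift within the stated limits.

2

8 slots to fill and no one can take more than 5, so at least ⌈8/5⌉ = 2 tutors are needed.
Fong and Singh alone can cover everything: May 14→Singh, May 15→Fong, May 16→Fong, May 17→Singh, May 18→Fong, May 19→Singh, May 20→Singh, May 21→Fong.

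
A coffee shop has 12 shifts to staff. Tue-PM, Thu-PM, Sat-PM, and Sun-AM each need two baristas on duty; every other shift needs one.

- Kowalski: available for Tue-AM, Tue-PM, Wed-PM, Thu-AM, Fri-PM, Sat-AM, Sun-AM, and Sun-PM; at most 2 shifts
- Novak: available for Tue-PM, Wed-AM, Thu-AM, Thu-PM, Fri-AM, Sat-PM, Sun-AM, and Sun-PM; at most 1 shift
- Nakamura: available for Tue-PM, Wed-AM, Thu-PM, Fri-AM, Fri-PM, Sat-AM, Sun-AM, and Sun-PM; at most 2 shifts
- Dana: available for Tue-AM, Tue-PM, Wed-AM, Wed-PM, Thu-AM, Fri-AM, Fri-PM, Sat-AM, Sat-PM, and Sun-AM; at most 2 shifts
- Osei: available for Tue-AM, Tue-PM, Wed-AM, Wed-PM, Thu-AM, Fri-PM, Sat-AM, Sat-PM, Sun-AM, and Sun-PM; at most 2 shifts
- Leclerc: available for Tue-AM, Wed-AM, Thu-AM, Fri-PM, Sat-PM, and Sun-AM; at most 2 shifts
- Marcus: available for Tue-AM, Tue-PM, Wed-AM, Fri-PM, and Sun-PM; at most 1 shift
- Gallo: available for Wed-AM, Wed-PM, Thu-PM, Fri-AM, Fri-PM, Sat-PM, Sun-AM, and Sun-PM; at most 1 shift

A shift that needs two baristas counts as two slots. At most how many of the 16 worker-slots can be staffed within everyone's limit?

13

Total capacity across all baristas is 2+1+2+2+2+2+1+1 = 13, and 16 slots are needed, so at most 13 can be filled.
An assignment achieving 13: Tue-AM→Dana, Tue-PM→Osei+Marcus, Wed-AM→Leclerc, Wed-PM→Kowalski, Thu-AM→Dana, Thu-PM→Novak+Nakamura, Fri-AM→Nakamura, Sat-AM→Kowalski, Sat-PM→Osei+Leclerc, Sun-PM→Gallo.
Loads: Kowalski 2/2, Novak 1/1, Nakamura 2/2, Dana 2/2, Osei 2/2, Leclerc 2/2, Marcus 1/1, Gallo 1/1.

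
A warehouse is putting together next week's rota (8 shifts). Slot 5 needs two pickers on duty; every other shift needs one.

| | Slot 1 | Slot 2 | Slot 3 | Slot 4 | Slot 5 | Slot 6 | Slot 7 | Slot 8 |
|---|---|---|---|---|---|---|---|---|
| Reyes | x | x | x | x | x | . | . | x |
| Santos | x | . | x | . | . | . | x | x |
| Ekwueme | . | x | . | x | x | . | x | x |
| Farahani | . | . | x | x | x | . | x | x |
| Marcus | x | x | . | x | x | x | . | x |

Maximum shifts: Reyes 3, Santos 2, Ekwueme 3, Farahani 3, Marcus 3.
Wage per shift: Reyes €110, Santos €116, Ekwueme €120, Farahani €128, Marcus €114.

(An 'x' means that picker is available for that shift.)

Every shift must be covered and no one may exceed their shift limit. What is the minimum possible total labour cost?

€1024

Slot 6 can only be covered by Marcus, so that assignment is forced.
Picking the cheapest available picker for each shift independently would cost €1004, but that ignores the shift limits.
An optimal schedule: Slot 1→Reyes, Slot 2→Reyes, Slot 3→Reyes, Slot 4→Marcus, Slot 5→Marcus+Ekwueme, Slot 6→Marcus, Slot 7→Santos, Slot 8→Santos.
Total: 110 + 110 + 110 + 114 + 114 + 120 + 114 + 116 + 116 = €1024.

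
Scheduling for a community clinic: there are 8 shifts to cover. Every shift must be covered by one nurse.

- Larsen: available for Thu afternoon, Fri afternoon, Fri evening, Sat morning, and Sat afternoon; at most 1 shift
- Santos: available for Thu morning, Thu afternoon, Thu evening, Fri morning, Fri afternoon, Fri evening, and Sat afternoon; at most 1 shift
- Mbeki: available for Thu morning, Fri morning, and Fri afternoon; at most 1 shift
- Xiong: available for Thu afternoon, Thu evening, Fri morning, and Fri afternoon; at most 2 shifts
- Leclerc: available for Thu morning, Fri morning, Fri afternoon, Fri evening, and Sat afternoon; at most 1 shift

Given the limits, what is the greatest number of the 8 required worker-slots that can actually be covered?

Total capacity across all nurses is 1+1+1+2+1 = 6, and 8 slots are needed, so at most 6 can be filled.
An assignment achieving 6: Thu morning→Mbeki, Thu afternoon→Xiong, Thu evening→Santos, Fri morning→Xiong, Fri evening→Leclerc, Sat morning→Larsen.
Loads: Larsen 1/1, Santos 1/1, Mbeki 1/1, Xiong 2/2, Leclerc 1/1.

6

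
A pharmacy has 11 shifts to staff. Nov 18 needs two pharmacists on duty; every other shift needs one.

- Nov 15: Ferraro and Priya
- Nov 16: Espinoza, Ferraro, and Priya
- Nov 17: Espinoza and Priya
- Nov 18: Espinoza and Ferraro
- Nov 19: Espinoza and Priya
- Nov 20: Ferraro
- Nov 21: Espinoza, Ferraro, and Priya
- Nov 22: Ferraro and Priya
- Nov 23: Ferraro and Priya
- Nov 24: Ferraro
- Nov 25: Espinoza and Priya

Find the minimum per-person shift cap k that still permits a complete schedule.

With 3 pharmacists and 12 worker-slots to fill, someone must work at least ⌈12/3⌉ = 4 shifts, so k ≥ 4.
k = 4 works: Nov 15→Ferraro, Nov 16→Priya, Nov 17→Espinoza, Nov 18→Espinoza+Ferraro, Nov 19→Espinoza, Nov 20→Ferraro, Nov 21→Priya, Nov 22→Priya, Nov 23→Priya, Nov 24→Ferraro, Nov 25→Espinoza.
Loads: Espinoza 4, Ferraro 4, Priya 4 — all ≤ 4.

4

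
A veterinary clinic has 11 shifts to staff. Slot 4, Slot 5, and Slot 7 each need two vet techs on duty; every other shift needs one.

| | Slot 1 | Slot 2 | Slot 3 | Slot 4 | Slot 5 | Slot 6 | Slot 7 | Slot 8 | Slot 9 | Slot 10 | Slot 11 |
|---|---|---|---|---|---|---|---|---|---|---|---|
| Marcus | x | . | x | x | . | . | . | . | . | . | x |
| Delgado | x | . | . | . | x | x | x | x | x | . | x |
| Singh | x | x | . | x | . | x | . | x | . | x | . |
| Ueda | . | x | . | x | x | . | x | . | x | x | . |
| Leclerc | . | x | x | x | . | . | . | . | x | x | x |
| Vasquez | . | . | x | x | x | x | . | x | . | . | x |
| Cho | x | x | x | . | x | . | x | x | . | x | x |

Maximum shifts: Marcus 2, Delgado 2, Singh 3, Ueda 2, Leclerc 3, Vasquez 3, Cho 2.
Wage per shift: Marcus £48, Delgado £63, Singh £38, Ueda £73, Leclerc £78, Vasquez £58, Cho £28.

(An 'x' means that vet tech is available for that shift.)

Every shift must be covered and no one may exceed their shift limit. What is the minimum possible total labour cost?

Picking the cheapest available vet tech for each shift independently would cost £532, but that ignores the shift limits.
An optimal schedule: Slot 1→Cho, Slot 2→Singh, Slot 3→Marcus, Slot 4→Marcus+Vasquez, Slot 5→Vasquez+Ueda, Slot 6→Singh, Slot 7→Cho+Delgado, Slot 8→Singh, Slot 9→Delgado, Slot 10→Ueda, Slot 11→Vasquez.
Total: 28 + 38 + 48 + 48 + 58 + 58 + 73 + 38 + 28 + 63 + 38 + 63 + 73 + 58 = £712.

£712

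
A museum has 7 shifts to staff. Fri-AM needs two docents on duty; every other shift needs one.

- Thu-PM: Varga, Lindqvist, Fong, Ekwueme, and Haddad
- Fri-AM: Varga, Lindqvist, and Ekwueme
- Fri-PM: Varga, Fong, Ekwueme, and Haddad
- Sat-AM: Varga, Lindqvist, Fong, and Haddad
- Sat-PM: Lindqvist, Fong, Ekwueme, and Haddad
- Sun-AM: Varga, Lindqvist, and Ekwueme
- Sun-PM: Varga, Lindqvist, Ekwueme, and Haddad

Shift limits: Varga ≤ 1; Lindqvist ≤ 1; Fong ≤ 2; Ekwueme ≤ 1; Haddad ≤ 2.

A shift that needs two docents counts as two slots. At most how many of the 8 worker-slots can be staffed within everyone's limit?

Total capacity across all docents is 1+1+2+1+2 = 7, and 8 slots are needed, so at most 7 can be filled.
An assignment achieving 7: Fri-AM→Varga+Lindqvist, Fri-PM→Fong, Sat-AM→Fong, Sat-PM→Haddad, Sun-AM→Ekwueme, Sun-PM→Haddad.
Loads: Varga 1/1, Lindqvist 1/1, Fong 2/2, Ekwueme 1/1, Haddad 2/2.

7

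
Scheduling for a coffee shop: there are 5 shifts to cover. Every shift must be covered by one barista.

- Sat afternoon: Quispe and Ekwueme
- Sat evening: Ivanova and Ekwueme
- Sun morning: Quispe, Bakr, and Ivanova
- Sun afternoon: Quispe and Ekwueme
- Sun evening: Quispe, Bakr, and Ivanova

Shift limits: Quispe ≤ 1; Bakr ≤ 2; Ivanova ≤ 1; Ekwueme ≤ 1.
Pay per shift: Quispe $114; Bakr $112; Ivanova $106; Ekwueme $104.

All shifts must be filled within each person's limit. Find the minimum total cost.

Picking the cheapest available barista for each shift independently would cost $524, but that ignores the shift limits.
An optimal schedule: Sat afternoon→Quispe, Sat evening→Ivanova, Sun morning→Bakr, Sun afternoon→Ekwueme, Sun evening→Bakr.
Total: 114 + 106 + 112 + 104 + 112 = $548.

$548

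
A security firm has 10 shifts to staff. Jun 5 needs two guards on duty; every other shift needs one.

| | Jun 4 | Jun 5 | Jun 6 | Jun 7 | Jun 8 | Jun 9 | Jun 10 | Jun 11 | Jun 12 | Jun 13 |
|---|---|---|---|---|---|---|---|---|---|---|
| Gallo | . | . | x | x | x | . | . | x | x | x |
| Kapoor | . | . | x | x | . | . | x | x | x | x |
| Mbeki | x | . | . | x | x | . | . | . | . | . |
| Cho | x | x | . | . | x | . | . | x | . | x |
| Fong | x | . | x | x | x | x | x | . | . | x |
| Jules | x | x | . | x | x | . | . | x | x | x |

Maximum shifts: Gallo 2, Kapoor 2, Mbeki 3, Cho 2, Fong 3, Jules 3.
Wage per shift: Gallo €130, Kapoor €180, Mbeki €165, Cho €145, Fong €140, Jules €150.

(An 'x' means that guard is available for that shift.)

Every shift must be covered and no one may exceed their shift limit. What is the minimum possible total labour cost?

Jun 5 can only be covered by Cho and Jules, so that assignment is forced.
Jun 9 can only be covered by Fong, so that assignment is forced.
Picking the cheapest available guard for each shift independently would cost €1495, but that ignores the shift limits.
An optimal schedule: Jun 4→Fong, Jun 5→Cho+Jules, Jun 6→Gallo, Jun 7→Jules, Jun 8→Mbeki, Jun 9→Fong, Jun 10→Fong, Jun 11→Cho, Jun 12→Gallo, Jun 13→Jules.
Total: 140 + 145 + 150 + 130 + 150 + 165 + 140 + 140 + 145 + 130 + 150 = €1585.

€1585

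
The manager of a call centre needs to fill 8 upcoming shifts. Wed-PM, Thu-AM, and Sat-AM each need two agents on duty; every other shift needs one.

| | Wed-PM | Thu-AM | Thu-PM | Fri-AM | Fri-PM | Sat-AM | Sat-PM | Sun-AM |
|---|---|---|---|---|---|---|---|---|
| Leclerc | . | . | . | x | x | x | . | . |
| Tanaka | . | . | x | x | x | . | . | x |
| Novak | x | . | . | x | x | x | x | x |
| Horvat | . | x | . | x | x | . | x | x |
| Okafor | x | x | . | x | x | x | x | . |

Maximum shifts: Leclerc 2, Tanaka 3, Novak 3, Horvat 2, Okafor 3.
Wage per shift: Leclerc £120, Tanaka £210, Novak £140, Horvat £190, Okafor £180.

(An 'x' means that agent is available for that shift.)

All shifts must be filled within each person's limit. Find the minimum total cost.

Wed-PM can only be covered by Novak and Okafor, so that assignment is forced.
Thu-AM can only be covered by Horvat and Okafor, so that assignment is forced.
Thu-PM can only be covered by Tanaka, so that assignment is forced.
Picking the cheapest available agent for each shift independently would cost £1680, but that ignores the shift limits.
An optimal schedule: Wed-PM→Novak+Okafor, Thu-AM→Okafor+Horvat, Thu-PM→Tanaka, Fri-AM→Leclerc, Fri-PM→Okafor, Sat-AM→Leclerc+Novak, Sat-PM→Novak, Sun-AM→Horvat.
Total: 140 + 180 + 180 + 190 + 210 + 120 + 180 + 120 + 140 + 140 + 190 = £1790.

£1790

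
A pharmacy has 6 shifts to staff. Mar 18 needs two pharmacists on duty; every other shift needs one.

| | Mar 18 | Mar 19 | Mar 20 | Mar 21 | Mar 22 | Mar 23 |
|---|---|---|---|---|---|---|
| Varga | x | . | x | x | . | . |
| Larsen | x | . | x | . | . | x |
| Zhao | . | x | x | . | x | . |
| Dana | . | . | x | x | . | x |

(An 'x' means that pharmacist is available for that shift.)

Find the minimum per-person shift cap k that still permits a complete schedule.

With 4 pharmacists and 7 worker-slots to fill, someone must work at least ⌈7/4⌉ = 2 shifts, so k ≥ 2.
k = 2 works: Mar 18→Varga+Larsen, Mar 19→Zhao, Mar 20→Dana, Mar 21→Varga, Mar 22→Zhao, Mar 23→Larsen.
Loads: Varga 2, Larsen 2, Zhao 2, Dana 1 — all ≤ 2.

2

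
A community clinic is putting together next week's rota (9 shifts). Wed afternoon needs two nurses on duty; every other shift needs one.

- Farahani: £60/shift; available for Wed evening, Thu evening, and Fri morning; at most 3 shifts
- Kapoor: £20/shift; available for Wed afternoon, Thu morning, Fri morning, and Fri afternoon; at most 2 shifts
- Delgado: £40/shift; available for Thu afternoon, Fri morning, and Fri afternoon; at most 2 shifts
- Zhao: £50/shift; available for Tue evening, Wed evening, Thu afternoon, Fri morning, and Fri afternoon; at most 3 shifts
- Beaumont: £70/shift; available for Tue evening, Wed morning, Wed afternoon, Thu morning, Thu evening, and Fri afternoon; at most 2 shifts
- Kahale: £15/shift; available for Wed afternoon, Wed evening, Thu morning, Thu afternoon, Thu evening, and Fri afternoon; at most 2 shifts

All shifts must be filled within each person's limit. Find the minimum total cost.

£370

Wed morning can only be covered by Beaumont, so that assignment is forced.
Picking the cheapest available nurse for each shift independently would cost £250, but that ignores the shift limits.
An optimal schedule: Tue evening→Zhao, Wed morning→Beaumont, Wed afternoon→Kahale+Kapoor, Wed evening→Zhao, Thu morning→Kapoor, Thu afternoon→Delgado, Thu evening→Kahale, Fri morning→Delgado, Fri afternoon→Zhao.
Total: 50 + 70 + 15 + 20 + 50 + 20 + 40 + 15 + 40 + 50 = £370.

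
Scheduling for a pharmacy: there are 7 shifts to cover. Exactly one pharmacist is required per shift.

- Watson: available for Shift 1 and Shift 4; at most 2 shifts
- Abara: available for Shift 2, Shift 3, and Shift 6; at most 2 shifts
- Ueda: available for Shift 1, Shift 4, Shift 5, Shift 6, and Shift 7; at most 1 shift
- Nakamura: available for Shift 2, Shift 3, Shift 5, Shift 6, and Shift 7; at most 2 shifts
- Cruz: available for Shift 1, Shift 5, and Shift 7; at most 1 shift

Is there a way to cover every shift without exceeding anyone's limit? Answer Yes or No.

One valid schedule: Shift 1→Watson, Shift 2→Abara, Shift 3→Abara, Shift 4→Watson, Shift 5→Ueda, Shift 6→Nakamura, Shift 7→Nakamura.
Loads: Watson 2/2, Abara 2/2, Ueda 1/1, Nakamura 2/2, Cruz 0/1 — all within limits.

Yes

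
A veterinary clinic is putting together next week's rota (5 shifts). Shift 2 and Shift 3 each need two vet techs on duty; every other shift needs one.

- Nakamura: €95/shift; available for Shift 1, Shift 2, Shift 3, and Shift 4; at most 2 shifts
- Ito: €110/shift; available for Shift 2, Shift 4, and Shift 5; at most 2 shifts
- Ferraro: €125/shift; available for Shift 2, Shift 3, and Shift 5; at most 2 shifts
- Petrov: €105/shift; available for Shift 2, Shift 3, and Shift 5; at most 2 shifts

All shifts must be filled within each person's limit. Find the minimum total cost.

Shift 1 can only be covered by Nakamura, so that assignment is forced.
Picking the cheapest available vet tech for each shift independently would cost €695, but that ignores the shift limits.
An optimal schedule: Shift 1→Nakamura, Shift 2→Petrov+Ito, Shift 3→Petrov+Ferraro, Shift 4→Nakamura, Shift 5→Ito.
Total: 95 + 105 + 110 + 105 + 125 + 95 + 110 = €745.

€745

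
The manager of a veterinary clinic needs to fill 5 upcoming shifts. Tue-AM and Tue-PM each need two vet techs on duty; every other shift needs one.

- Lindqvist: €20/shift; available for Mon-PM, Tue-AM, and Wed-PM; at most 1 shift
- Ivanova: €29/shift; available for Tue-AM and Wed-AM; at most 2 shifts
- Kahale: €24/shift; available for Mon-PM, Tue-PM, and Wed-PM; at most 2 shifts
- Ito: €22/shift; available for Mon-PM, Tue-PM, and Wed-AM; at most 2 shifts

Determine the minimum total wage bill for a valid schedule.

€170

Tue-AM can only be covered by Lindqvist and Ivanova, so that assignment is forced.
Tue-PM can only be covered by Kahale and Ito, so that assignment is forced.
Picking the cheapest available vet tech for each shift independently would cost €157, but that ignores the shift limits.
An optimal schedule: Mon-PM→Ito, Tue-AM→Lindqvist+Ivanova, Tue-PM→Kahale+Ito, Wed-AM→Ivanova, Wed-PM→Kahale.
Total: 22 + 20 + 29 + 24 + 22 + 29 + 24 = €170.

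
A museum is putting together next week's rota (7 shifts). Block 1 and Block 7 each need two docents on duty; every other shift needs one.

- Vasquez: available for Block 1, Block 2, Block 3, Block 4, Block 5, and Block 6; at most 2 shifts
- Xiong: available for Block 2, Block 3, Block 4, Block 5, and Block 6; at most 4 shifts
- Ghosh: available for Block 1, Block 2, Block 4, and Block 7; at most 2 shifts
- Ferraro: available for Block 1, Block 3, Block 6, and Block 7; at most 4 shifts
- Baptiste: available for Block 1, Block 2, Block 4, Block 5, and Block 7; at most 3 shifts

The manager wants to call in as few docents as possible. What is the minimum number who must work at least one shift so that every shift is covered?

9 slots to fill and no one can take more than 4, so at least ⌈9/4⌉ = 3 docents are needed.
Vasquez, Ferraro, and Baptiste alone can cover everything: Block 1→Ferraro+Baptiste, Block 2→Vasquez, Block 3→Ferraro, Block 4→Vasquez, Block 5→Baptiste, Block 6→Ferraro, Block 7→Ferraro+Baptiste.

3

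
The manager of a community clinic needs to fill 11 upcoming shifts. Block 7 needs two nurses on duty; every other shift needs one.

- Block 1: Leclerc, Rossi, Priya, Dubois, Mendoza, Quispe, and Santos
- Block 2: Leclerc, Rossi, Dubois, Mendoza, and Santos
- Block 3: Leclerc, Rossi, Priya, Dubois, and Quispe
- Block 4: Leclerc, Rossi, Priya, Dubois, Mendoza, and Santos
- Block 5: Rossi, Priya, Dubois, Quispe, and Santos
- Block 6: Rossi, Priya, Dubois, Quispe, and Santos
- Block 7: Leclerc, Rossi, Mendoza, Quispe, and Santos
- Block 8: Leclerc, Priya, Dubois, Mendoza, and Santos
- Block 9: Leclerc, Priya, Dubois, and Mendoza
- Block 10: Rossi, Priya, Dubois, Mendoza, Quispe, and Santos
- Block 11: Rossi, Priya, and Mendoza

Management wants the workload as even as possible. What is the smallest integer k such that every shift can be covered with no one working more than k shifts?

2

With 7 nurses and 12 worker-slots to fill, someone must work at least ⌈12/7⌉ = 2 shifts, so k ≥ 2.
k = 2 works: Block 1→Mendoza, Block 2→Leclerc, Block 3→Rossi, Block 4→Dubois, Block 5→Priya, Block 6→Priya, Block 7→Quispe+Santos, Block 8→Dubois, Block 9→Leclerc, Block 10→Mendoza, Block 11→Rossi.
Loads: Leclerc 2, Rossi 2, Priya 2, Dubois 2, Mendoza 2, Quispe 1, Santos 1 — all ≤ 2.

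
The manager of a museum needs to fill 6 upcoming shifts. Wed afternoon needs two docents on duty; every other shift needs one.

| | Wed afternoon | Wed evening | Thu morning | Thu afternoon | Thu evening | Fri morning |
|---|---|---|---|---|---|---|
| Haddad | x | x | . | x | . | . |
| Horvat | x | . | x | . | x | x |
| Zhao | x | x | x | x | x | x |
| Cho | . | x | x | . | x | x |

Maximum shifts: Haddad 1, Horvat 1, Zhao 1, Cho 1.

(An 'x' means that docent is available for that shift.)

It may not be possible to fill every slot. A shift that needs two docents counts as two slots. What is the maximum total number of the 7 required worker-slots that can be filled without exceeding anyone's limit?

Total capacity across all docents is 1+1+1+1 = 4, and 7 slots are needed, so at most 4 can be filled.
An assignment achieving 4: Wed afternoon→Horvat+Zhao, Wed evening→Cho, Thu afternoon→Haddad.
Loads: Haddad 1/1, Horvat 1/1, Zhao 1/1, Cho 1/1.

4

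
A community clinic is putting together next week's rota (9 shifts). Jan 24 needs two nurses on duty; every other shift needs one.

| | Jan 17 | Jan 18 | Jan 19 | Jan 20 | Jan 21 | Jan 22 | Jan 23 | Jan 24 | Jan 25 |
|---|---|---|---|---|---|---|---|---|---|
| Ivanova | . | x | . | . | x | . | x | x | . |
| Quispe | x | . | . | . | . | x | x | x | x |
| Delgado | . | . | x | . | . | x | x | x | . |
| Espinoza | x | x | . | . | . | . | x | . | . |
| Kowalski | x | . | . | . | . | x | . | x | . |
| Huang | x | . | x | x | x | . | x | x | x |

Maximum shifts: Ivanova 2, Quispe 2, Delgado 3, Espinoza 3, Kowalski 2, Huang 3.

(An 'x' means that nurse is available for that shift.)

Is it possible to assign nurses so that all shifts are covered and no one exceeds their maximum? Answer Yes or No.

Yes

Jan 20 can only be covered by Huang, so that assignment is forced.
One valid schedule: Jan 17→Espinoza, Jan 18→Ivanova, Jan 19→Delgado, Jan 20→Huang, Jan 21→Ivanova, Jan 22→Quispe, Jan 23→Delgado, Jan 24→Delgado+Kowalski, Jan 25→Quispe.
Loads: Ivanova 2/2, Quispe 2/2, Delgado 3/3, Espinoza 1/3, Kowalski 1/2, Huang 1/3 — all within limits.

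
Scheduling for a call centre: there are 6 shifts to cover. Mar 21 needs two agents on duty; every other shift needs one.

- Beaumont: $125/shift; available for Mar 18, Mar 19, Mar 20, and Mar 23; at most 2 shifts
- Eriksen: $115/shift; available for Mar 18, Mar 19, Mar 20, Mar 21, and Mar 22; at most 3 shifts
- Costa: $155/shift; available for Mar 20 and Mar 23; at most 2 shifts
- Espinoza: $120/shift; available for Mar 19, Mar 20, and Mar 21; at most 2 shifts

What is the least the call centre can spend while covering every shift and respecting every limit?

$835

Mar 21 can only be covered by Eriksen and Espinoza, so that assignment is forced.
Mar 22 can only be covered by Eriksen, so that assignment is forced.
Picking the cheapest available agent for each shift independently would cost $820, but that ignores the shift limits.
An optimal schedule: Mar 18→Eriksen, Mar 19→Espinoza, Mar 20→Beaumont, Mar 21→Eriksen+Espinoza, Mar 22→Eriksen, Mar 23→Beaumont.
Total: 115 + 120 + 125 + 115 + 120 + 115 + 125 = $835.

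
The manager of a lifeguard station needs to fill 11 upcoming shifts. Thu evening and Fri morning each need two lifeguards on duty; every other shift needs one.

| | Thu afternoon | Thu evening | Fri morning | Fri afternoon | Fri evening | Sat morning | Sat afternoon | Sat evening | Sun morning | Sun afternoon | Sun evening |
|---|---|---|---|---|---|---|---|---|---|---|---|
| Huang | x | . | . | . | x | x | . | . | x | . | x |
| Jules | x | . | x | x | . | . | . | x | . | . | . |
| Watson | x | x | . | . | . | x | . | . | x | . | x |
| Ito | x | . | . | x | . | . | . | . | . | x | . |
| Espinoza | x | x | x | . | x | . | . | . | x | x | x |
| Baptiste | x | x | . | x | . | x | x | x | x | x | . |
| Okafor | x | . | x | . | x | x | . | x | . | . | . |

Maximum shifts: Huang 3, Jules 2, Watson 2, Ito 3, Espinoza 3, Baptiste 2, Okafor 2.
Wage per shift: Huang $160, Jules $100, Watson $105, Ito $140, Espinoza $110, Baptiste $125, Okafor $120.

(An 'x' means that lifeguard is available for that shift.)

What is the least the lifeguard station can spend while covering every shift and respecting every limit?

Sat afternoon can only be covered by Baptiste, so that assignment is forced.
Picking the cheapest available lifeguard for each shift independently would cost $1385, but that ignores the shift limits.
An optimal schedule: Thu afternoon→Ito, Thu evening→Watson+Espinoza, Fri morning→Jules+Espinoza, Fri afternoon→Jules, Fri evening→Espinoza, Sat morning→Okafor, Sat afternoon→Baptiste, Sat evening→Okafor, Sun morning→Baptiste, Sun afternoon→Ito, Sun evening→Watson.
Total: 140 + 105 + 110 + 100 + 110 + 100 + 110 + 120 + 125 + 120 + 125 + 140 + 105 = $1510.

$1510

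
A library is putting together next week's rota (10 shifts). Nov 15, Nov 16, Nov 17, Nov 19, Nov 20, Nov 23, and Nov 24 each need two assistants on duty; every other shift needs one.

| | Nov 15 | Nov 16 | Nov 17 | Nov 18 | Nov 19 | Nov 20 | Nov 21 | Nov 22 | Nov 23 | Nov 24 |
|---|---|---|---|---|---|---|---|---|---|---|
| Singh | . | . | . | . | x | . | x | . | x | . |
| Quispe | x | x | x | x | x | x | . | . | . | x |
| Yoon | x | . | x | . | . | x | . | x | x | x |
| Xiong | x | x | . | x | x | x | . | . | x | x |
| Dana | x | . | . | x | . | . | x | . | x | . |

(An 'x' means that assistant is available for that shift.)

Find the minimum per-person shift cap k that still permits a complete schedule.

4

With 5 assistants and 17 worker-slots to fill, someone must work at least ⌈17/5⌉ = 4 shifts, so k ≥ 4.
k = 4 works: Nov 15→Xiong+Dana, Nov 16→Quispe+Xiong, Nov 17→Quispe+Yoon, Nov 18→Quispe, Nov 19→Singh+Quispe, Nov 20→Yoon+Xiong, Nov 21→Singh, Nov 22→Yoon, Nov 23→Singh+Dana, Nov 24→Yoon+Xiong.
Loads: Singh 3, Quispe 4, Yoon 4, Xiong 4, Dana 2 — all ≤ 4.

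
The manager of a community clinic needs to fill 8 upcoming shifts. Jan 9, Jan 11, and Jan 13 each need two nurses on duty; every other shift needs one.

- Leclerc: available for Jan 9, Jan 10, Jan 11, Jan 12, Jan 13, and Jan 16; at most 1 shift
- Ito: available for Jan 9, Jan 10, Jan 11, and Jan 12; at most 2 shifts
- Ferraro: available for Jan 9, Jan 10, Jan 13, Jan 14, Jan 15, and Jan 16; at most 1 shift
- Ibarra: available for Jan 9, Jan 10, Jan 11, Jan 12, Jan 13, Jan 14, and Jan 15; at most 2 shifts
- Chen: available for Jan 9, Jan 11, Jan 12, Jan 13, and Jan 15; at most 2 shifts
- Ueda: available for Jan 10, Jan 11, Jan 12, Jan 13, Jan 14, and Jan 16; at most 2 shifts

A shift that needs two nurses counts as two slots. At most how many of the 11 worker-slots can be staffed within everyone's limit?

10

Total capacity across all nurses is 1+2+1+2+2+2 = 10, and 11 slots are needed, so at most 10 can be filled.
An assignment achieving 10: Jan 9→Ito+Ibarra, Jan 10→Ito, Jan 11→Chen+Ueda, Jan 12→Chen, Jan 13→Ueda, Jan 14→Ferraro, Jan 15→Ibarra, Jan 16→Leclerc.
Loads: Leclerc 1/1, Ito 2/2, Ferraro 1/1, Ibarra 2/2, Chen 2/2, Ueda 2/2.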